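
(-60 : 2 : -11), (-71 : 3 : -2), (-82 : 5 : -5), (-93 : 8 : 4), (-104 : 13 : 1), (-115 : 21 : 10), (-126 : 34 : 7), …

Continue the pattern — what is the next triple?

First part goes -60, -71, -82, -93, -104, -115, -126 → -137 (−11 each step).
Second part: each term is the sum of the two before it, so 2, 3, 5, 8, 13, 21, 34 → 55.
Third part: alternating steps +9, −3, +9, −3, …, so -11, -2, -5, 4, 1, 10, 7 → 16.
Putting it together: (-137 : 55 : 16).

(-137 : 55 : 16)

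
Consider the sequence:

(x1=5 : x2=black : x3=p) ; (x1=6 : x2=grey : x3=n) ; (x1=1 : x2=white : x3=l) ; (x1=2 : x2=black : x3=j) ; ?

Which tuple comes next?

X1: 5, 6, 1, 2 → -3 (alternating steps +1, −5, +1, −5, …).
X2: repeats black → grey → white; black, grey, white, black → grey.
X3: letters move back 2 places in the alphabet, so p, n, l, j → h.
So the next tuple is (x1=-3 : x2=grey : x3=h).

(x1=-3 : x2=grey : x3=h)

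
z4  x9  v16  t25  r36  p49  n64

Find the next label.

l81

Letter — letters move back 2 places in the alphabet: z, x, v, t, r, p, n → l.
For the second component, perfect squares: 2², 3², 4², …: 4, 9, 16, 25, 36, 49, 64 → 81.
Combining the parts gives l81.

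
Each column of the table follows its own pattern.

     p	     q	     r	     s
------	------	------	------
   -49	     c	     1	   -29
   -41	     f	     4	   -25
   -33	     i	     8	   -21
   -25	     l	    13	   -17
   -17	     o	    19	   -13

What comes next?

-9  r  26  -9

Column p: +8 each step, so -49, -41, -33, -25, -17 → -9.
For the column q, letters move forward 3 places in the alphabet: c, f, i, l, o → r.
Column r — differences are 3, 4, 5, … (increasing by 1 each time): 1, 4, 8, 13, 19 → 26.
Column s — +4 each step: -29, -25, -21, -17, -13 → -9.
Putting it together: -9  r  26  -9.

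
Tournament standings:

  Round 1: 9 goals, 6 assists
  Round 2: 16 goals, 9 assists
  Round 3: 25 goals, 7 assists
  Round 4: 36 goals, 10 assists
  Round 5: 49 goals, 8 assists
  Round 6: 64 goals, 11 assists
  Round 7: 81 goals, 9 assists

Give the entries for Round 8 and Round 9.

Goals: 9, 16, 25, 36, 49, 64, 81 → 100 → 121 (perfect squares: 3², 4², 5², …).
Assists: 6, 9, 7, 10, 8, 11, 9 → 12 → 10 (alternating steps +3, −2, +3, −2, …).
Putting the parts together: 100 goals, 12 assists and then 121 goals, 10 assists.

100 goals, 12 assists; 121 goals, 10 assists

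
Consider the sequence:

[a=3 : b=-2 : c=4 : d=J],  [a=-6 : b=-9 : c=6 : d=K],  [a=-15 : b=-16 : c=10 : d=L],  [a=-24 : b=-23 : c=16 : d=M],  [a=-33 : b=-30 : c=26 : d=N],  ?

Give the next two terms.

[a=-42 : b=-37 : c=42 : d=O], [a=-51 : b=-44 : c=68 : d=P]

A — −9 each step: 3, -6, -15, -24, -33 → -42 → -51.
For the b, −7 each step: -2, -9, -16, -23, -30 → -37 → -44.
C — each term is the sum of the two before it: 4, 6, 10, 16, 26 → 42 → 68.
D goes J, K, L, M, N → O → P (letters move forward 1 place in the alphabet).
So the next two terms are [a=-42 : b=-37 : c=42 : d=O] and [a=-51 : b=-44 : c=68 : d=P].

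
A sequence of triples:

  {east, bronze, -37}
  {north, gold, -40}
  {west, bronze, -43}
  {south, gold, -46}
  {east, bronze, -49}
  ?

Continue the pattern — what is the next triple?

{north, gold, -52}

Direction — repeats east → north → west → south: east, north, west, south, east → north.
Rank: bronze, gold, bronze, gold, bronze → gold (alternates bronze ↔ gold).
Third entry: -37, -40, -43, -46, -49 → -52 (−3 each step).
So the next triple is {north, gold, -52}.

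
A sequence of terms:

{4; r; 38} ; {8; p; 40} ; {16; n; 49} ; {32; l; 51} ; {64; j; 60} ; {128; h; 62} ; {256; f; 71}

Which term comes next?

First component: 4, 8, 16, 32, 64, 128, 256 → 512 (×2 each step).
Letter goes r, p, n, l, j, h, f → d (letters move back 2 places in the alphabet).
Third component — alternating steps +2, +9, +2, +9, …: 38, 40, 49, 51, 60, 62, 71 → 73.
Putting it together: {512; d; 73}.

{512; d; 73}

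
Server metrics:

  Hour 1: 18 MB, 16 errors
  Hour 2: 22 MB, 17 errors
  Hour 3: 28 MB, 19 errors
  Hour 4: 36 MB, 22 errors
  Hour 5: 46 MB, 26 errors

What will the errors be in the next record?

MB goes 18, 22, 28, 36, 46 → 58 (differences are 4, 6, 8, … (increasing by 2 each time)).
Errors: 16, 17, 19, 22, 26 → 31 (differences are 1, 2, 3, … (increasing by 1 each time)).

31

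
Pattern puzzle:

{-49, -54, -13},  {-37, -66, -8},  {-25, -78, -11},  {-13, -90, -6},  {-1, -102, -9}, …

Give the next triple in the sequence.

For the first coordinate, +12 each step: -49, -37, -25, -13, -1 → 11.
Second coordinate: −12 each step; -54, -66, -78, -90, -102 → -114.
Third coordinate — alternating steps +5, −3, +5, −3, …: -13, -8, -11, -6, -9 → -4.
So the next triple is {11, -114, -4}.

{11, -114, -4}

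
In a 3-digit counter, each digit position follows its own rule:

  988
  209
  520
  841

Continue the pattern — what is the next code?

First digit goes 9, 2, 5, 8 → 1 (+3 each step, mod 10).
Second digit goes 8, 0, 2, 4 → 6 (+2 each step, mod 10).
For the third digit, +1 each step, mod 10: 8, 9, 0, 1 → 2.
So the next code is 162.

162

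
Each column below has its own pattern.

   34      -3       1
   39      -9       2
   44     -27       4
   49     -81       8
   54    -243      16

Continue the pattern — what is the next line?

59  -729  32

First component — +5 each step: 34, 39, 44, 49, 54 → 59.
Second component: ×3 each step; -3, -9, -27, -81, -243 → -729.
Third component: 1, 2, 4, 8, 16 → 32 (×2 each step).
So the next line is 59  -729  32.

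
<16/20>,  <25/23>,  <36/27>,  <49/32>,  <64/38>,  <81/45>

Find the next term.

<100/53>

First component goes 16, 25, 36, 49, 64, 81 → 100 (perfect squares: 4², 5², 6², …).
Second component goes 20, 23, 27, 32, 38, 45 → 53 (differences are 3, 4, 5, … (increasing by 1 each time)).
Putting it together: <100/53>.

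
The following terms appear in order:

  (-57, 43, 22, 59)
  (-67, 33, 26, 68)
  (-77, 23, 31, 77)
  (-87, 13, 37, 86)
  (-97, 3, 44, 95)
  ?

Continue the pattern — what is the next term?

(-107, -7, 52, 104)

First component goes -57, -67, -77, -87, -97 → -107 (−10 each step).
Second component goes 43, 33, 23, 13, 3 → -7 (−10 each step).
For the third component, differences are 4, 5, 6, … (increasing by 1 each time): 22, 26, 31, 37, 44 → 52.
Fourth component: +9 each step, so 59, 68, 77, 86, 95 → 104.
So the next term is (-107, -7, 52, 104).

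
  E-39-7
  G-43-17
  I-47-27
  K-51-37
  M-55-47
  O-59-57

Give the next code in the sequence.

Letter — letters move forward 2 places in the alphabet: E, G, I, K, M, O → Q.
Second component goes 39, 43, 47, 51, 55, 59 → 63 (+4 each step).
Third component: +10 each step, so 7, 17, 27, 37, 47, 57 → 67.
So the next code is Q-63-67.

Q-63-67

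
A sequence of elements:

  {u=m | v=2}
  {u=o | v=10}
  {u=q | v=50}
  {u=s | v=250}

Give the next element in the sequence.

U: letters move forward 2 places in the alphabet, so m, o, q, s → u.
V goes 2, 10, 50, 250 → 1250 (×5 each step).
Combining the parts gives {u=u | v=1250}.

{u=u | v=1250}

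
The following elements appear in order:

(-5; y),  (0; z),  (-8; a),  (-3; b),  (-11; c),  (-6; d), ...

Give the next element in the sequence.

First component goes -5, 0, -8, -3, -11, -6 → -14 (alternating steps +5, −8, +5, −8, …).
For the letter, letters move forward 1 place in the alphabet, wrapping Z→A: y, z, a, b, c, d → e.
Combining the parts gives (-14; e).

(-14; e)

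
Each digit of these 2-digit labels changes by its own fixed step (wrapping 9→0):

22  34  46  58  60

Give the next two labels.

72 then 84

First digit: +1 each step, mod 10; 2, 3, 4, 5, 6 → 7 → 8.
Second digit goes 2, 4, 6, 8, 0 → 2 → 4 (+2 each step, mod 10).
So the next two labels are 72 and 84.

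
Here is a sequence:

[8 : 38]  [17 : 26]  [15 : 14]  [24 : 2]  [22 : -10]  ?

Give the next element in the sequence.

First component: alternating steps +9, −2, +9, −2, …, so 8, 17, 15, 24, 22 → 31.
Second component goes 38, 26, 14, 2, -10 → -22 (−12 each step).
Putting it together: [31 : -22].

[31 : -22]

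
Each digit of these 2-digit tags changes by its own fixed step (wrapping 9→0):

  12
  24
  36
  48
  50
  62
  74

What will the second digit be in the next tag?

6

First digit: +1 each step, mod 10; 1, 2, 3, 4, 5, 6, 7 → 8.
Second digit goes 2, 4, 6, 8, 0, 2, 4 → 6 (+2 each step, mod 10).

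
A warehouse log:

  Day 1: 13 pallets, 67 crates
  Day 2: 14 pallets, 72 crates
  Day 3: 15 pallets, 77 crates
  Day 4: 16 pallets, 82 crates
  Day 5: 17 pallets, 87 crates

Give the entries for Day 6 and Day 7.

For the pallets, +1 each step: 13, 14, 15, 16, 17 → 18 → 19.
Crates goes 67, 72, 77, 82, 87 → 92 → 97 (+5 each step).
Putting the parts together: 18 pallets, 92 crates and then 19 pallets, 97 crates.

18 pallets, 92 crates; 19 pallets, 97 crates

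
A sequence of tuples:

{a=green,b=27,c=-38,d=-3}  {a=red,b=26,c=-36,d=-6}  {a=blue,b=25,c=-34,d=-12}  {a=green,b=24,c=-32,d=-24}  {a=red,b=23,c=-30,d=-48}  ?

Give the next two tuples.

A — repeats green → red → blue: green, red, blue, green, red → blue → green.
B goes 27, 26, 25, 24, 23 → 22 → 21 (−1 each step).
C: +2 each step; -38, -36, -34, -32, -30 → -28 → -26.
D: ×2 each step, so -3, -6, -12, -24, -48 → -96 → -192.
Putting the parts together: {a=blue,b=22,c=-28,d=-96} and then {a=green,b=21,c=-26,d=-192}.

{a=blue,b=22,c=-28,d=-96}, {a=green,b=21,c=-26,d=-192}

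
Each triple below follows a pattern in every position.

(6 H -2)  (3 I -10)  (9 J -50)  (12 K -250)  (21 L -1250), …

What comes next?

(33 M -6250)

For the first entry, each term is the sum of the two before it: 6, 3, 9, 12, 21 → 33.
For the letter, letters move forward 1 place in the alphabet: H, I, J, K, L → M.
Third entry: -2, -10, -50, -250, -1250 → -6250 (×5 each step).
So the next triple is (33 M -6250).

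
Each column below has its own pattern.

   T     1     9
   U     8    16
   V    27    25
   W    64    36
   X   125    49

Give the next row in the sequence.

Y  216  64

Letter goes T, U, V, W, X → Y (letters move forward 1 place in the alphabet).
For the second component, perfect cubes: 1³, 2³, 3³, …: 1, 8, 27, 64, 125 → 216.
Third component goes 9, 16, 25, 36, 49 → 64 (perfect squares: 3², 4², 5², …).
Putting it together: Y  216  64.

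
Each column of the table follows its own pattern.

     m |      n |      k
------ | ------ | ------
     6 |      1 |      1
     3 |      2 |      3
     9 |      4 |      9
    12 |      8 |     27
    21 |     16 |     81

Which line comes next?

33  32  243

Column m: each term is the sum of the two before it, so 6, 3, 9, 12, 21 → 33.
For the column n, ×2 each step: 1, 2, 4, 8, 16 → 32.
Column k: ×3 each step; 1, 3, 9, 27, 81 → 243.
So the next line is 33  32  243.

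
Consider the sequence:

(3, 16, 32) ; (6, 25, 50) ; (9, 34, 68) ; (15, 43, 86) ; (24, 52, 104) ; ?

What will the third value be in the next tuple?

122

For the second value, +9 each step: 16, 25, 34, 43, 52 → 61.
Third value: 32, 50, 68, 86, 104 → 122 (always 2 × the second value).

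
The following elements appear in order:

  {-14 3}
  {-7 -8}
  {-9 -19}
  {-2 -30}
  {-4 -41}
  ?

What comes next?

First entry: -14, -7, -9, -2, -4 → 3 (alternating steps +7, −2, +7, −2, …).
Second entry: −11 each step, so 3, -8, -19, -30, -41 → -52.
So the next element is {3 -52}.

{3 -52}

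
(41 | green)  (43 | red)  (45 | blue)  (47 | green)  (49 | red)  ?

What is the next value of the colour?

For the colour, repeats green → red → blue: green, red, blue, green, red → blue.

blue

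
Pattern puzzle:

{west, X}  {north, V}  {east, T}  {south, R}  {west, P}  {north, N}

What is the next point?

Direction: repeats west → north → east → south; west, north, east, south, west, north → east.
Letter: letters move back 2 places in the alphabet; X, V, T, R, P, N → L.
Putting it together: {east, L}.

{east, L}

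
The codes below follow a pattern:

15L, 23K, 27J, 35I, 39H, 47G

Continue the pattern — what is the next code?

First component: 15, 23, 27, 35, 39, 47 → 51 (alternating steps +8, +4, +8, +4, …).
For the letter, letters move back 1 place in the alphabet: L, K, J, I, H, G → F.
So the next code is 51F.

51F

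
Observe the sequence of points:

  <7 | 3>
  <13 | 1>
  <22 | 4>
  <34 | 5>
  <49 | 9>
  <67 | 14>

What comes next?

<88 | 23>

First value: differences are 6, 9, 12, … (increasing by 3 each time); 7, 13, 22, 34, 49, 67 → 88.
For the second value, each term is the sum of the two before it: 3, 1, 4, 5, 9, 14 → 23.
Combining the parts gives <88 | 23>.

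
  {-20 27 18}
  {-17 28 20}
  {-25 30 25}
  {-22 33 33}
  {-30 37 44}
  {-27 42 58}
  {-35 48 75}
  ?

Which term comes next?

First entry: alternating steps +3, −8, +3, −8, …; -20, -17, -25, -22, -30, -27, -35 → -32.
Second entry: differences are 1, 2, 3, … (increasing by 1 each time); 27, 28, 30, 33, 37, 42, 48 → 55.
Third entry — differences are 2, 5, 8, … (increasing by 3 each time): 18, 20, 25, 33, 44, 58, 75 → 95.
So the next term is {-32 55 95}.

{-32 55 95}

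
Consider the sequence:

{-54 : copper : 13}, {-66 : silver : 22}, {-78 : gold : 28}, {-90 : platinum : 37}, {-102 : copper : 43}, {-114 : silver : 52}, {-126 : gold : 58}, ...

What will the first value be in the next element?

-138

First value: −12 each step, so -54, -66, -78, -90, -102, -114, -126 → -138.
For the metal, repeats copper → silver → gold → platinum: copper, silver, gold, platinum, copper, silver, gold → platinum.
Third value: alternating steps +9, +6, +9, +6, …, so 13, 22, 28, 37, 43, 52, 58 → 67.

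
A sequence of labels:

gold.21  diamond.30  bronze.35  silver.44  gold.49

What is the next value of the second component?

58

Second component goes 21, 30, 35, 44, 49 → 58 (alternating steps +9, +5, +9, +5, …).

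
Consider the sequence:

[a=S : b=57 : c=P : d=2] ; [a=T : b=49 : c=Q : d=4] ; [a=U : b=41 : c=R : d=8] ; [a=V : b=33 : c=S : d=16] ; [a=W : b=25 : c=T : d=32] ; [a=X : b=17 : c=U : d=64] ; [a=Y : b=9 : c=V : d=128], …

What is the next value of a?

A — letters move forward 1 place in the alphabet: S, T, U, V, W, X, Y → Z.

Z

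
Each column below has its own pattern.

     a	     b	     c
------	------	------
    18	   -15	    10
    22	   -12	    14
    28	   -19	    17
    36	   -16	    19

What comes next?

Column a: 18, 22, 28, 36 → 46 (differences are 4, 6, 8, … (increasing by 2 each time)).
Column b — alternating steps +3, −7, +3, −7, …: -15, -12, -19, -16 → -23.
Column c: differences are 4, 3, 2, … (decreasing by 1 each time); 10, 14, 17, 19 → 20.
Combining the parts gives 46  -23  20.

46  -23  20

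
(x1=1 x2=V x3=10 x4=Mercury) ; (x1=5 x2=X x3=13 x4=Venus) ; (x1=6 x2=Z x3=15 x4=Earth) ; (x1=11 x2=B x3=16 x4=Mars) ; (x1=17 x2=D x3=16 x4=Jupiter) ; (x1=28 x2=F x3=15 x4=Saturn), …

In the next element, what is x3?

13

X3: differences are 3, 2, 1, … (decreasing by 1 each time), so 10, 13, 15, 16, 16, 15 → 13.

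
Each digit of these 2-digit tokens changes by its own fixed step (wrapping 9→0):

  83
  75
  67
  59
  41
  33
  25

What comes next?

First digit goes 8, 7, 6, 5, 4, 3, 2 → 1 (−1 each step, mod 10).
Second digit: 3, 5, 7, 9, 1, 3, 5 → 7 (+2 each step, mod 10).
So the next token is 17.

17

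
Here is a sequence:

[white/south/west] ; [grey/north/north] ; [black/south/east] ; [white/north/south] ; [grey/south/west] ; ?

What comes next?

[black/north/north]

Shade: repeats white → grey → black, so white, grey, black, white, grey → black.
First direction goes south, north, south, north, south → north (alternates south ↔ north).
For the second direction, repeats west → north → east → south: west, north, east, south, west → north.
Putting it together: [black/north/north].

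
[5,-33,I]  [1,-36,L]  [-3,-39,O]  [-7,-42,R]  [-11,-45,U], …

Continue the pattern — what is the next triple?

First part — −4 each step: 5, 1, -3, -7, -11 → -15.
Second part: −3 each step; -33, -36, -39, -42, -45 → -48.
Letter: letters move forward 3 places in the alphabet, so I, L, O, R, U → X.
So the next triple is [-15,-48,X].

[-15,-48,X]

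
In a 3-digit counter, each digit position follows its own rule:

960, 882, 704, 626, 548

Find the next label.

460

First digit: −1 each step, mod 10, so 9, 8, 7, 6, 5 → 4.
Second digit goes 6, 8, 0, 2, 4 → 6 (+2 each step, mod 10).
Third digit: +2 each step, mod 10; 0, 2, 4, 6, 8 → 0.
Combining the parts gives 460.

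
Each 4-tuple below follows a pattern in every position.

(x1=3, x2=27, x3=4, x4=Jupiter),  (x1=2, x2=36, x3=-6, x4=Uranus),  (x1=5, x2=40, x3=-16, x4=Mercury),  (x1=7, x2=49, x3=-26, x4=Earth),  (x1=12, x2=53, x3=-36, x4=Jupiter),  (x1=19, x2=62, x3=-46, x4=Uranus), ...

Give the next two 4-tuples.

For the x1, each term is the sum of the two before it: 3, 2, 5, 7, 12, 19 → 31 → 50.
For the x2, alternating steps +9, +4, +9, +4, …: 27, 36, 40, 49, 53, 62 → 66 → 75.
For the x3, −10 each step: 4, -6, -16, -26, -36, -46 → -56 → -66.
X4: Jupiter, Uranus, Mercury, Earth, Jupiter, Uranus → Mercury → Earth (repeats Jupiter → Uranus → Mercury → Earth).
So the next two 4-tuples are (x1=31, x2=66, x3=-56, x4=Mercury) and (x1=50, x2=75, x3=-66, x4=Earth).

(x1=31, x2=66, x3=-56, x4=Mercury), (x1=50, x2=75, x3=-66, x4=Earth)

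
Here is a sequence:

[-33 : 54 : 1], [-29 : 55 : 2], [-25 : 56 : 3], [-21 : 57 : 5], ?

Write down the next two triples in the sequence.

First part goes -33, -29, -25, -21 → -17 → -13 (+4 each step).
For the second part, +1 each step: 54, 55, 56, 57 → 58 → 59.
Third part: each term is the sum of the two before it; 1, 2, 3, 5 → 8 → 13.
So the next two triples are [-17 : 58 : 8] and [-13 : 59 : 13].

[-17 : 58 : 8], [-13 : 59 : 13]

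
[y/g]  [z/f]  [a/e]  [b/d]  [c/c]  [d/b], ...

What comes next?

First letter — letters move forward 1 place in the alphabet, wrapping Z→A: y, z, a, b, c, d → e.
Second letter: g, f, e, d, c, b → a (letters move back 1 place in the alphabet).
Combining the parts gives [e/a].

[e/a]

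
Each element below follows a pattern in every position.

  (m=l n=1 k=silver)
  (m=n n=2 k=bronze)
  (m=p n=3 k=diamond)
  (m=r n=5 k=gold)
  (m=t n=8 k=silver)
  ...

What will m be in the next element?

M goes l, n, p, r, t → v (letters move forward 2 places in the alphabet).
N goes 1, 2, 3, 5, 8 → 13 (each term is the sum of the two before it).
For the k, repeats silver → bronze → diamond → gold: silver, bronze, diamond, gold, silver → bronze.

v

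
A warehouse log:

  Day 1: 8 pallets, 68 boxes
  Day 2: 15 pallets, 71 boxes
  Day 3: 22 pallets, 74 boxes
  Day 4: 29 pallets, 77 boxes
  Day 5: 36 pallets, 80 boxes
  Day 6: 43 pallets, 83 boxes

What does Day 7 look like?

50 pallets, 86 boxes

Pallets: 8, 15, 22, 29, 36, 43 → 50 (+7 each step).
For the boxes, +3 each step: 68, 71, 74, 77, 80, 83 → 86.
Combining the parts gives 50 pallets, 86 boxes.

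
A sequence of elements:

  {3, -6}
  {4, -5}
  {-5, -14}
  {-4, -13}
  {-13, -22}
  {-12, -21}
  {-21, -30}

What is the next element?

First coordinate — alternating steps +1, −9, +1, −9, …: 3, 4, -5, -4, -13, -12, -21 → -20.
Second coordinate goes -6, -5, -14, -13, -22, -21, -30 → -29 (always 9 less than the first coordinate).
Combining the parts gives {-20, -29}.

{-20, -29}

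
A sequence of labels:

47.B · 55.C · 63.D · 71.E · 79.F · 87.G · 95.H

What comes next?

103.I

First component — +8 each step: 47, 55, 63, 71, 79, 87, 95 → 103.
Letter: B, C, D, E, F, G, H → I (letters move forward 1 place in the alphabet).
Combining the parts gives 103.I.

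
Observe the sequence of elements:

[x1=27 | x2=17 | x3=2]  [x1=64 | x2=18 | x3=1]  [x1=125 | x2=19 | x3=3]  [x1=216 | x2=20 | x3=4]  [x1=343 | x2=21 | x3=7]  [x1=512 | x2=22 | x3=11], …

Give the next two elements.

X1 — perfect cubes: 3³, 4³, 5³, …: 27, 64, 125, 216, 343, 512 → 729 → 1000.
X2: +1 each step; 17, 18, 19, 20, 21, 22 → 23 → 24.
X3: 2, 1, 3, 4, 7, 11 → 18 → 29 (each term is the sum of the two before it).
So the next two elements are [x1=729 | x2=23 | x3=18] and [x1=1000 | x2=24 | x3=29].

[x1=729 | x2=23 | x3=18], [x1=1000 | x2=24 | x3=29]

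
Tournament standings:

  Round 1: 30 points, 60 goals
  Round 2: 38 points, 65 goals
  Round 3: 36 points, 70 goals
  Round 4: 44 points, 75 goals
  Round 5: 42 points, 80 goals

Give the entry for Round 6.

Points — alternating steps +8, −2, +8, −2, …: 30, 38, 36, 44, 42 → 50.
Goals: +5 each step; 60, 65, 70, 75, 80 → 85.
Putting it together: 50 points, 85 goals.

50 points, 85 goals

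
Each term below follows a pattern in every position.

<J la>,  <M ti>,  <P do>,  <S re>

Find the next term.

Letter: J, M, P, S → V (letters move forward 3 places in the alphabet).
Note goes la, ti, do, re → mi (runs through the solfège scale do→ti).
Putting it together: <V mi>.

<V mi>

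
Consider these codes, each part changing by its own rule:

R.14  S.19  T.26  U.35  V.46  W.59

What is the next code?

Letter — letters move forward 1 place in the alphabet: R, S, T, U, V, W → X.
For the second component, differences are 5, 7, 9, … (increasing by 2 each time): 14, 19, 26, 35, 46, 59 → 74.
So the next code is X.74.

X.74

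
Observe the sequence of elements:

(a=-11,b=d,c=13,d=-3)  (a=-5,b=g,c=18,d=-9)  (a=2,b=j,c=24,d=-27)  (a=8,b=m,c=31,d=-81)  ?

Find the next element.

(a=15,b=p,c=39,d=-243)

A goes -11, -5, 2, 8 → 15 (alternating steps +6, +7, +6, +7, …).
B — letters move forward 3 places in the alphabet: d, g, j, m → p.
C goes 13, 18, 24, 31 → 39 (differences are 5, 6, 7, … (increasing by 1 each time)).
D: ×3 each step; -3, -9, -27, -81 → -243.
So the next element is (a=15,b=p,c=39,d=-243).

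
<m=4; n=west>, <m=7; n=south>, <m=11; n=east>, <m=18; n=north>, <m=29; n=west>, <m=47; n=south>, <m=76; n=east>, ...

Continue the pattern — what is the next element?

M: each term is the sum of the two before it, so 4, 7, 11, 18, 29, 47, 76 → 123.
For the n, repeats west → south → east → north: west, south, east, north, west, south, east → north.
Putting it together: <m=123; n=north>.

<m=123; n=north>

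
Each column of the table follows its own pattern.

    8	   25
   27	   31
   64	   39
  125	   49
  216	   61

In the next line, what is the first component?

For the first component, perfect cubes: 2³, 3³, 4³, …: 8, 27, 64, 125, 216 → 343.

343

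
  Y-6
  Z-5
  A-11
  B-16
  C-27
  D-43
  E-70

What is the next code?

F-113

Letter: letters move forward 1 place in the alphabet, wrapping Z→A; Y, Z, A, B, C, D, E → F.
Second component: 6, 5, 11, 16, 27, 43, 70 → 113 (each term is the sum of the two before it).
Combining the parts gives F-113.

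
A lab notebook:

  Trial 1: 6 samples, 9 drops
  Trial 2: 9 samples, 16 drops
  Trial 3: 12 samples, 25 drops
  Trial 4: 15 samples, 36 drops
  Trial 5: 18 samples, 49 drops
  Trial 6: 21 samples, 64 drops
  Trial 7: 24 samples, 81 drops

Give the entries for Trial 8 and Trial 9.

Samples goes 6, 9, 12, 15, 18, 21, 24 → 27 → 30 (+3 each step).
Drops goes 9, 16, 25, 36, 49, 64, 81 → 100 → 121 (perfect squares: 3², 4², 5², …).
Putting the parts together: 27 samples, 100 drops and then 30 samples, 121 drops.

27 samples, 100 drops; 30 samples, 121 drops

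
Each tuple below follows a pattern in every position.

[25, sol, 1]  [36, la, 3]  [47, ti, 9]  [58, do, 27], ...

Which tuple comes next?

First value: +11 each step; 25, 36, 47, 58 → 69.
Note: runs through the solfège scale do→ti, so sol, la, ti, do → re.
Third value: 1, 3, 9, 27 → 81 (×3 each step).
So the next tuple is [69, re, 81].

[69, re, 81]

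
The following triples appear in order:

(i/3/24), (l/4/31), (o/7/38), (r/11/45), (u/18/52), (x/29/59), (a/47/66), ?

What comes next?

(d/76/73)

Letter: i, l, o, r, u, x, a → d (letters move forward 3 places in the alphabet, wrapping Z→A).
Second entry: 3, 4, 7, 11, 18, 29, 47 → 76 (each term is the sum of the two before it).
Third entry — +7 each step: 24, 31, 38, 45, 52, 59, 66 → 73.
Putting it together: (d/76/73).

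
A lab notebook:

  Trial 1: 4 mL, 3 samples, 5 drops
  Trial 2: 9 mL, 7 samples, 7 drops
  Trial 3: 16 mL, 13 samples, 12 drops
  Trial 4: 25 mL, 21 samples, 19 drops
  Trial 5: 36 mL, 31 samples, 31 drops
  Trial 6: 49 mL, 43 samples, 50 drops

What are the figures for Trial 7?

64 mL, 57 samples, 81 drops

ML: perfect squares: 2², 3², 4², …; 4, 9, 16, 25, 36, 49 → 64.
Samples: differences are 4, 6, 8, … (increasing by 2 each time); 3, 7, 13, 21, 31, 43 → 57.
Drops goes 5, 7, 12, 19, 31, 50 → 81 (each term is the sum of the two before it).
Combining the parts gives 64 mL, 57 samples, 81 drops.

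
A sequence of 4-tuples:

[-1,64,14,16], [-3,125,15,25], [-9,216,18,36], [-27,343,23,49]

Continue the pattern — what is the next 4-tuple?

First slot — ×3 each step: -1, -3, -9, -27 → -81.
Second slot: perfect cubes: 4³, 5³, 6³, …; 64, 125, 216, 343 → 512.
Third slot: differences are 1, 3, 5, … (increasing by 2 each time); 14, 15, 18, 23 → 30.
Fourth slot — perfect squares: 4², 5², 6², …: 16, 25, 36, 49 → 64.
Combining the parts gives [-81,512,30,64].

[-81,512,30,64]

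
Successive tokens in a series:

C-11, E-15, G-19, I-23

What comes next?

K-27

Letter: letters move forward 2 places in the alphabet; C, E, G, I → K.
Second component: +4 each step; 11, 15, 19, 23 → 27.
So the next token is K-27.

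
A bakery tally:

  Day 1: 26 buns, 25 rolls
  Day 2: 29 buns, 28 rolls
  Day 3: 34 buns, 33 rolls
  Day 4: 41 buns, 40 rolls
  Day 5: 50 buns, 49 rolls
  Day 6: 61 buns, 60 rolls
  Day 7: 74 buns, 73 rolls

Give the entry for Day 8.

For the buns, differences are 3, 5, 7, … (increasing by 2 each time): 26, 29, 34, 41, 50, 61, 74 → 89.
Rolls — always 1 less than the buns: 25, 28, 33, 40, 49, 60, 73 → 88.
Combining the parts gives 89 buns, 88 rolls.

89 buns, 88 rolls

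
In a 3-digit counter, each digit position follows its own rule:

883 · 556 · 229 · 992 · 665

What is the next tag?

338

First digit: −3 each step, mod 10; 8, 5, 2, 9, 6 → 3.
Second digit: 8, 5, 2, 9, 6 → 3 (−3 each step, mod 10).
Third digit: +3 each step, mod 10; 3, 6, 9, 2, 5 → 8.
Putting it together: 338.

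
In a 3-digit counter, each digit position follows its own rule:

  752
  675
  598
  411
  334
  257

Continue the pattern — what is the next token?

170

First digit: −1 each step, mod 10; 7, 6, 5, 4, 3, 2 → 1.
Second digit: 5, 7, 9, 1, 3, 5 → 7 (+2 each step, mod 10).
Third digit: 2, 5, 8, 1, 4, 7 → 0 (+3 each step, mod 10).
Combining the parts gives 170.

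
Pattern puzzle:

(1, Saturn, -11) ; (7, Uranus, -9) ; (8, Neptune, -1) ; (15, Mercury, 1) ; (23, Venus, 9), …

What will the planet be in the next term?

Earth

Planet — runs through the planets Mercury→Neptune: Saturn, Uranus, Neptune, Mercury, Venus → Earth.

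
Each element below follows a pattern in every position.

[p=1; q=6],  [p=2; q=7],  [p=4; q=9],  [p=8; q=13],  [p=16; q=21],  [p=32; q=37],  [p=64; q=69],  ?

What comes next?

[p=128; q=133]

For the p, ×2 each step: 1, 2, 4, 8, 16, 32, 64 → 128.
Q — always 5 more than the p: 6, 7, 9, 13, 21, 37, 69 → 133.
So the next element is [p=128; q=133].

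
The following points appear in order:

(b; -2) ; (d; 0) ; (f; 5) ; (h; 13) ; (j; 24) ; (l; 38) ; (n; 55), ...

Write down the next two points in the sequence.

Letter goes b, d, f, h, j, l, n → p → r (letters move forward 2 places in the alphabet).
Second coordinate: differences are 2, 5, 8, … (increasing by 3 each time); -2, 0, 5, 13, 24, 38, 55 → 75 → 98.
So the next two points are (p; 75) and (r; 98).

(p; 75), (r; 98)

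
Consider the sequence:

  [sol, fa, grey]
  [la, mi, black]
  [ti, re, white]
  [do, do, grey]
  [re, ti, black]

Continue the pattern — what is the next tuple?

[mi, la, white]

For the first note, runs through the solfège scale do→ti: sol, la, ti, do, re → mi.
Second note — runs backward through the solfège scale do→ti: fa, mi, re, do, ti → la.
Shade: repeats grey → black → white, so grey, black, white, grey, black → white.
Combining the parts gives [mi, la, white].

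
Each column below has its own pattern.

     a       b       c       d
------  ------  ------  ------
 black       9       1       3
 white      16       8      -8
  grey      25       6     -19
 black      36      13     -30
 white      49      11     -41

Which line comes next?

grey  64  18  -52

Column a: repeats black → white → grey; black, white, grey, black, white → grey.
Column b — perfect squares: 3², 4², 5², …: 9, 16, 25, 36, 49 → 64.
Column c: alternating steps +7, −2, +7, −2, …; 1, 8, 6, 13, 11 → 18.
For the column d, −11 each step: 3, -8, -19, -30, -41 → -52.
So the next line is grey  64  18  -52.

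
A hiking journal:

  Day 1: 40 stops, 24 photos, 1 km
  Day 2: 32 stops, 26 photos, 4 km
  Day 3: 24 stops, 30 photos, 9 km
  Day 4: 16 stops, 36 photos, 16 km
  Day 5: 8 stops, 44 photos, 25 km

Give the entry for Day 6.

0 stops, 54 photos, 36 km

For the stops, −8 each step: 40, 32, 24, 16, 8 → 0.
Photos — differences are 2, 4, 6, … (increasing by 2 each time): 24, 26, 30, 36, 44 → 54.
For the km, perfect squares: 1², 2², 3², …: 1, 4, 9, 16, 25 → 36.
Putting it together: 0 stops, 54 photos, 36 km.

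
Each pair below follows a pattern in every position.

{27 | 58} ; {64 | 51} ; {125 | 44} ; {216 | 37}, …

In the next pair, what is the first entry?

For the first entry, perfect cubes: 3³, 4³, 5³, …: 27, 64, 125, 216 → 343.
For the second entry, −7 each step: 58, 51, 44, 37 → 30.

343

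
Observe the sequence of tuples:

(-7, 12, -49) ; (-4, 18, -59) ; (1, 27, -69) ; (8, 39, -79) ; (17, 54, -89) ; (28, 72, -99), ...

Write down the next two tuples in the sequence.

(41, 93, -109), (56, 117, -119)

First value: differences are 3, 5, 7, … (increasing by 2 each time); -7, -4, 1, 8, 17, 28 → 41 → 56.
Second value — differences are 6, 9, 12, … (increasing by 3 each time): 12, 18, 27, 39, 54, 72 → 93 → 117.
Third value: −10 each step, so -49, -59, -69, -79, -89, -99 → -109 → -119.
Putting the parts together: (41, 93, -109) and then (56, 117, -119).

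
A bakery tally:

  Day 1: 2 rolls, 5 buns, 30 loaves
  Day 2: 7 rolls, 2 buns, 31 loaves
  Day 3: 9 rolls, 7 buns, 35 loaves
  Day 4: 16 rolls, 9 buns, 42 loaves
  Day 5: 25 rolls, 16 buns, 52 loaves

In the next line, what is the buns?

25

Rolls: 2, 7, 9, 16, 25 → 41 (each term is the sum of the two before it).
Buns — each term is the sum of the two before it: 5, 2, 7, 9, 16 → 25.
Loaves: 30, 31, 35, 42, 52 → 65 (differences are 1, 4, 7, … (increasing by 3 each time)).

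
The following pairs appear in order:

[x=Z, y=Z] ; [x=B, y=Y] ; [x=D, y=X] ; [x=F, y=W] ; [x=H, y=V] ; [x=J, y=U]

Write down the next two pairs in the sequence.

[x=L, y=T], [x=N, y=S]

For the x, letters move forward 2 places in the alphabet, wrapping Z→A: Z, B, D, F, H, J → L → N.
Y: letters move back 1 place in the alphabet, so Z, Y, X, W, V, U → T → S.
Putting the parts together: [x=L, y=T] and then [x=N, y=S].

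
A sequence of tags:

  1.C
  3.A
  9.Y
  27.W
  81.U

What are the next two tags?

First component: 1, 3, 9, 27, 81 → 243 → 729 (×3 each step).
Letter: letters move back 2 places in the alphabet, wrapping A→Z; C, A, Y, W, U → S → Q.
So the next two tags are 243.S and 729.Q.

243.S then 729.Q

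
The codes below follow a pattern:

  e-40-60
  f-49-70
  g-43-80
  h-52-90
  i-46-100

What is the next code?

j-55-110

Letter: letters move forward 1 place in the alphabet, so e, f, g, h, i → j.
Second component — alternating steps +9, −6, +9, −6, …: 40, 49, 43, 52, 46 → 55.
Third component: +10 each step, so 60, 70, 80, 90, 100 → 110.
Putting it together: j-55-110.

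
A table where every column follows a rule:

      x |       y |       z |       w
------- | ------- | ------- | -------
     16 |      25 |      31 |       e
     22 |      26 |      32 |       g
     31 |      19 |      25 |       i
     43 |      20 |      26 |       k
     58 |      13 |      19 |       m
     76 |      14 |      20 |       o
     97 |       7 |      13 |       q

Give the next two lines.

Column x: 16, 22, 31, 43, 58, 76, 97 → 121 → 148 (differences are 6, 9, 12, … (increasing by 3 each time)).
Column y — alternating steps +1, −7, +1, −7, …: 25, 26, 19, 20, 13, 14, 7 → 8 → 1.
For the column z, always 6 more than the column y: 31, 32, 25, 26, 19, 20, 13 → 14 → 7.
Column w: letters move forward 2 places in the alphabet; e, g, i, k, m, o, q → s → u.
Putting the parts together: 121  8  14  s and then 148  1  7  u.

121  8  14  s; 148  1  7  u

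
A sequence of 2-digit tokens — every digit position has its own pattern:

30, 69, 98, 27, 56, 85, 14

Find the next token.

43

First digit: +3 each step, mod 10, so 3, 6, 9, 2, 5, 8, 1 → 4.
Second digit: −1 each step, mod 10, so 0, 9, 8, 7, 6, 5, 4 → 3.
Putting it together: 43.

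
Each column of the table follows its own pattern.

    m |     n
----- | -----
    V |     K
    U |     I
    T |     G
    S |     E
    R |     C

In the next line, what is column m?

Column m goes V, U, T, S, R → Q (letters move back 1 place in the alphabet).

Q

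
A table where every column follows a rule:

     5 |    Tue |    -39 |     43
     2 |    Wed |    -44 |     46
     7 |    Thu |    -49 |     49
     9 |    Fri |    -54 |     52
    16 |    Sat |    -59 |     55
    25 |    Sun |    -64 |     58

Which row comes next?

41  Mon  -69  61

For the first component, each term is the sum of the two before it: 5, 2, 7, 9, 16, 25 → 41.
Day goes Tue, Wed, Thu, Fri, Sat, Sun → Mon (runs through the weekdays Mon→Sun).
Third component: -39, -44, -49, -54, -59, -64 → -69 (−5 each step).
Fourth component: +3 each step; 43, 46, 49, 52, 55, 58 → 61.
Combining the parts gives 41  Mon  -69  61.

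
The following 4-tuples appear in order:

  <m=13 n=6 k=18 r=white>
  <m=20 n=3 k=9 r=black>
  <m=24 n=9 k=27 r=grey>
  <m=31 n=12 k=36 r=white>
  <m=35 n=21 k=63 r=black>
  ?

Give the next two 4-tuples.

<m=42 n=33 k=99 r=grey>, <m=46 n=54 k=162 r=white>

M: alternating steps +7, +4, +7, +4, …, so 13, 20, 24, 31, 35 → 42 → 46.
N: 6, 3, 9, 12, 21 → 33 → 54 (each term is the sum of the two before it).
K — always 3 × the n: 18, 9, 27, 36, 63 → 99 → 162.
R — repeats white → black → grey: white, black, grey, white, black → grey → white.
Putting the parts together: <m=42 n=33 k=99 r=grey> and then <m=46 n=54 k=162 r=white>.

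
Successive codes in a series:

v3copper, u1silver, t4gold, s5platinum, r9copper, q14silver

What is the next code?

Letter — letters move back 1 place in the alphabet: v, u, t, s, r, q → p.
Second component: each term is the sum of the two before it, so 3, 1, 4, 5, 9, 14 → 23.
Metal: repeats copper → silver → gold → platinum, so copper, silver, gold, platinum, copper, silver → gold.
Putting it together: p23gold.

p23gold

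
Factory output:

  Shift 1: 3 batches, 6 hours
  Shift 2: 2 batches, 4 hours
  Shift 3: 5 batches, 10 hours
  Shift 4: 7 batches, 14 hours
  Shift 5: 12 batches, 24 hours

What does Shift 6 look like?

Batches goes 3, 2, 5, 7, 12 → 19 (each term is the sum of the two before it).
For the hours, always 2 × the batches: 6, 4, 10, 14, 24 → 38.
Combining the parts gives 19 batches, 38 hours.

19 batches, 38 hours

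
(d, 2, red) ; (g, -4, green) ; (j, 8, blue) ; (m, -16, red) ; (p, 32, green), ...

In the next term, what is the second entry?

-64

Second entry: 2, -4, 8, -16, 32 → -64 (×(-2) each step).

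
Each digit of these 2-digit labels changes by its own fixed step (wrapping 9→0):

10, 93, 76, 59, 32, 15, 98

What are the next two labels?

71 then 54

For the first digit, −2 each step, mod 10: 1, 9, 7, 5, 3, 1, 9 → 7 → 5.
For the second digit, +3 each step, mod 10: 0, 3, 6, 9, 2, 5, 8 → 1 → 4.
So the next two labels are 71 and 54.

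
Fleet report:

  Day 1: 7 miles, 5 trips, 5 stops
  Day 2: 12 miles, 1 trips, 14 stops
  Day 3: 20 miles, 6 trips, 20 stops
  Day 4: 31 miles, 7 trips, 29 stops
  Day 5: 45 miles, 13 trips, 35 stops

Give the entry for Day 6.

Miles: 7, 12, 20, 31, 45 → 62 (differences are 5, 8, 11, … (increasing by 3 each time)).
Trips goes 5, 1, 6, 7, 13 → 20 (each term is the sum of the two before it).
Stops — alternating steps +9, +6, +9, +6, …: 5, 14, 20, 29, 35 → 44.
Combining the parts gives 62 miles, 20 trips, 44 stops.

62 miles, 20 trips, 44 stops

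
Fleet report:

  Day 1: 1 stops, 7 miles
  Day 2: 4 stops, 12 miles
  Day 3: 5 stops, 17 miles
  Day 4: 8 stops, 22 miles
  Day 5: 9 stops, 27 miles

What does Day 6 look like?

Stops: alternating steps +3, +1, +3, +1, …; 1, 4, 5, 8, 9 → 12.
Miles — +5 each step: 7, 12, 17, 22, 27 → 32.
Combining the parts gives 12 stops, 32 miles.

12 stops, 32 miles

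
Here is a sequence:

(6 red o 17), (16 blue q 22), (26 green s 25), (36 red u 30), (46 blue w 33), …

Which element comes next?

First entry: +10 each step; 6, 16, 26, 36, 46 → 56.
Colour: repeats red → blue → green; red, blue, green, red, blue → green.
Letter: letters move forward 2 places in the alphabet, so o, q, s, u, w → y.
Fourth entry: alternating steps +5, +3, +5, +3, …, so 17, 22, 25, 30, 33 → 38.
So the next element is (56 green y 38).

(56 green y 38)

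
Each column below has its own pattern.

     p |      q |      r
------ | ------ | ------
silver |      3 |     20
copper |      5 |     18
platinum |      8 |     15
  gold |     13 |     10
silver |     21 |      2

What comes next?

Column p — repeats silver → copper → platinum → gold: silver, copper, platinum, gold, silver → copper.
Column q goes 3, 5, 8, 13, 21 → 34 (each term is the sum of the two before it).
Column r: together with the column q always sums to 23; 20, 18, 15, 10, 2 → -11.
So the next row is copper  34  -11.

copper  34  -11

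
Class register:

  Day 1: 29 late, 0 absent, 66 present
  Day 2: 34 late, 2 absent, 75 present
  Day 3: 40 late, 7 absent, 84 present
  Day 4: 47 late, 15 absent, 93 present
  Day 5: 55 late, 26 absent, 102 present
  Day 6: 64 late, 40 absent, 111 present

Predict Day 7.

74 late, 57 absent, 120 present

Late goes 29, 34, 40, 47, 55, 64 → 74 (differences are 5, 6, 7, … (increasing by 1 each time)).
Absent: differences are 2, 5, 8, … (increasing by 3 each time); 0, 2, 7, 15, 26, 40 → 57.
Present: +9 each step, so 66, 75, 84, 93, 102, 111 → 120.
Putting it together: 74 late, 57 absent, 120 present.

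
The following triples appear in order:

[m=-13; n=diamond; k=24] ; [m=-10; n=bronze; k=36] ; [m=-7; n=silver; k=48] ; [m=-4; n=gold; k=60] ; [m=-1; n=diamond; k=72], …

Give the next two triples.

[m=2; n=bronze; k=84], [m=5; n=silver; k=96]

M: -13, -10, -7, -4, -1 → 2 → 5 (+3 each step).
For the n, repeats diamond → bronze → silver → gold: diamond, bronze, silver, gold, diamond → bronze → silver.
For the k, +12 each step: 24, 36, 48, 60, 72 → 84 → 96.
So the next two triples are [m=2; n=bronze; k=84] and [m=5; n=silver; k=96].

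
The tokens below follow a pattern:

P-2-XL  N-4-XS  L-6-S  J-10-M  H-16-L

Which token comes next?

F-26-XL

Letter: P, N, L, J, H → F (letters move back 2 places in the alphabet).
Second component — each term is the sum of the two before it: 2, 4, 6, 10, 16 → 26.
For the size, runs through clothing sizes XS→XL: XL, XS, S, M, L → XL.
So the next token is F-26-XL.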